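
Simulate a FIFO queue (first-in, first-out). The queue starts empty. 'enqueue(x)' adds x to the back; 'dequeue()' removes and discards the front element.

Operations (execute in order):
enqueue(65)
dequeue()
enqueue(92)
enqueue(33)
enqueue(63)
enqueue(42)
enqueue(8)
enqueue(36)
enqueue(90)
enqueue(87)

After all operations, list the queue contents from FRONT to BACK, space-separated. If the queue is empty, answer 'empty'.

enqueue(65): [65]
dequeue(): []
enqueue(92): [92]
enqueue(33): [92, 33]
enqueue(63): [92, 33, 63]
enqueue(42): [92, 33, 63, 42]
enqueue(8): [92, 33, 63, 42, 8]
enqueue(36): [92, 33, 63, 42, 8, 36]
enqueue(90): [92, 33, 63, 42, 8, 36, 90]
enqueue(87): [92, 33, 63, 42, 8, 36, 90, 87]

Answer: 92 33 63 42 8 36 90 87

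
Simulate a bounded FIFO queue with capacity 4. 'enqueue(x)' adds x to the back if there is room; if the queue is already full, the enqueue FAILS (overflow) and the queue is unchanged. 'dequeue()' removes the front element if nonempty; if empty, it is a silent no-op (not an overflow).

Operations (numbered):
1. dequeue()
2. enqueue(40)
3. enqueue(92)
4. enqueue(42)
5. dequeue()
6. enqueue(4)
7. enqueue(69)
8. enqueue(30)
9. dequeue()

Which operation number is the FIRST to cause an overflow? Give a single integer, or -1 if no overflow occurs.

1. dequeue(): empty, no-op, size=0
2. enqueue(40): size=1
3. enqueue(92): size=2
4. enqueue(42): size=3
5. dequeue(): size=2
6. enqueue(4): size=3
7. enqueue(69): size=4
8. enqueue(30): size=4=cap → OVERFLOW (fail)
9. dequeue(): size=3

Answer: 8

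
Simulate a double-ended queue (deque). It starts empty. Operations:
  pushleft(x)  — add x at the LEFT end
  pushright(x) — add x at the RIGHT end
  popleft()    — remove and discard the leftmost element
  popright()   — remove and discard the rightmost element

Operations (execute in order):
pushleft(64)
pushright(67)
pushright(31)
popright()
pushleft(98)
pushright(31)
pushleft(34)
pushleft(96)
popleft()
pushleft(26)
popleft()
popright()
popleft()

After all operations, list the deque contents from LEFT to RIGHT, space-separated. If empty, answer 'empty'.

Answer: 98 64 67

Derivation:
pushleft(64): [64]
pushright(67): [64, 67]
pushright(31): [64, 67, 31]
popright(): [64, 67]
pushleft(98): [98, 64, 67]
pushright(31): [98, 64, 67, 31]
pushleft(34): [34, 98, 64, 67, 31]
pushleft(96): [96, 34, 98, 64, 67, 31]
popleft(): [34, 98, 64, 67, 31]
pushleft(26): [26, 34, 98, 64, 67, 31]
popleft(): [34, 98, 64, 67, 31]
popright(): [34, 98, 64, 67]
popleft(): [98, 64, 67]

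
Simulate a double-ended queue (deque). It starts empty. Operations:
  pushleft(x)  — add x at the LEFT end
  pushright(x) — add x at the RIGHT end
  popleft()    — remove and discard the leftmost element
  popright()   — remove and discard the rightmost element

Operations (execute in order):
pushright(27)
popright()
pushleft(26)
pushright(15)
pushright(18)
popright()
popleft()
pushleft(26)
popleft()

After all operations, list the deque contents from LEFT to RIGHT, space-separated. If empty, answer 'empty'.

Answer: 15

Derivation:
pushright(27): [27]
popright(): []
pushleft(26): [26]
pushright(15): [26, 15]
pushright(18): [26, 15, 18]
popright(): [26, 15]
popleft(): [15]
pushleft(26): [26, 15]
popleft(): [15]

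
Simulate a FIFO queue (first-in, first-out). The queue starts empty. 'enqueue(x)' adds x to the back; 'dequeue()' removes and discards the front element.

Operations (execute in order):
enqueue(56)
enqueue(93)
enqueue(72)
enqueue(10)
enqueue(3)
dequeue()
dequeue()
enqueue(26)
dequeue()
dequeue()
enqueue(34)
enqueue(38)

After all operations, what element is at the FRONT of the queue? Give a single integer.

Answer: 3

Derivation:
enqueue(56): queue = [56]
enqueue(93): queue = [56, 93]
enqueue(72): queue = [56, 93, 72]
enqueue(10): queue = [56, 93, 72, 10]
enqueue(3): queue = [56, 93, 72, 10, 3]
dequeue(): queue = [93, 72, 10, 3]
dequeue(): queue = [72, 10, 3]
enqueue(26): queue = [72, 10, 3, 26]
dequeue(): queue = [10, 3, 26]
dequeue(): queue = [3, 26]
enqueue(34): queue = [3, 26, 34]
enqueue(38): queue = [3, 26, 34, 38]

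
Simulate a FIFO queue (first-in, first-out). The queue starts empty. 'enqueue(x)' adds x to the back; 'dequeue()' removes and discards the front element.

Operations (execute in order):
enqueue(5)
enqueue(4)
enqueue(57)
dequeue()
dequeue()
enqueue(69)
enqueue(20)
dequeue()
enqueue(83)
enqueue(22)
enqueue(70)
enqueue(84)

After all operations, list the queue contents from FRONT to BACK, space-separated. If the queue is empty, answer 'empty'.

Answer: 69 20 83 22 70 84

Derivation:
enqueue(5): [5]
enqueue(4): [5, 4]
enqueue(57): [5, 4, 57]
dequeue(): [4, 57]
dequeue(): [57]
enqueue(69): [57, 69]
enqueue(20): [57, 69, 20]
dequeue(): [69, 20]
enqueue(83): [69, 20, 83]
enqueue(22): [69, 20, 83, 22]
enqueue(70): [69, 20, 83, 22, 70]
enqueue(84): [69, 20, 83, 22, 70, 84]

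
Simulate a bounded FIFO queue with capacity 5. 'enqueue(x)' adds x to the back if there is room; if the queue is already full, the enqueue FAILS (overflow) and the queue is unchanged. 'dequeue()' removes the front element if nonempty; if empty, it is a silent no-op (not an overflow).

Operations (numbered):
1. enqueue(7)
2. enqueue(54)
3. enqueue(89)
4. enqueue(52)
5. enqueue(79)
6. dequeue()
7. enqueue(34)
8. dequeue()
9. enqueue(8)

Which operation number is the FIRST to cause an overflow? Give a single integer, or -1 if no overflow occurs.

1. enqueue(7): size=1
2. enqueue(54): size=2
3. enqueue(89): size=3
4. enqueue(52): size=4
5. enqueue(79): size=5
6. dequeue(): size=4
7. enqueue(34): size=5
8. dequeue(): size=4
9. enqueue(8): size=5

Answer: -1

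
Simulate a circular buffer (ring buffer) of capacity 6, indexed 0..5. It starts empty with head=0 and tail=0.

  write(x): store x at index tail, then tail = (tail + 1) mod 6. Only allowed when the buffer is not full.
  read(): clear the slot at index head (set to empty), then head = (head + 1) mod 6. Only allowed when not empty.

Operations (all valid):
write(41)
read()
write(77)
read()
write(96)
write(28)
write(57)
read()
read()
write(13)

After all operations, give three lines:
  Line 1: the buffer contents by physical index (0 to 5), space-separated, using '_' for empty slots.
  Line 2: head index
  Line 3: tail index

Answer: _ _ _ _ 57 13
4
0

Derivation:
write(41): buf=[41 _ _ _ _ _], head=0, tail=1, size=1
read(): buf=[_ _ _ _ _ _], head=1, tail=1, size=0
write(77): buf=[_ 77 _ _ _ _], head=1, tail=2, size=1
read(): buf=[_ _ _ _ _ _], head=2, tail=2, size=0
write(96): buf=[_ _ 96 _ _ _], head=2, tail=3, size=1
write(28): buf=[_ _ 96 28 _ _], head=2, tail=4, size=2
write(57): buf=[_ _ 96 28 57 _], head=2, tail=5, size=3
read(): buf=[_ _ _ 28 57 _], head=3, tail=5, size=2
read(): buf=[_ _ _ _ 57 _], head=4, tail=5, size=1
write(13): buf=[_ _ _ _ 57 13], head=4, tail=0, size=2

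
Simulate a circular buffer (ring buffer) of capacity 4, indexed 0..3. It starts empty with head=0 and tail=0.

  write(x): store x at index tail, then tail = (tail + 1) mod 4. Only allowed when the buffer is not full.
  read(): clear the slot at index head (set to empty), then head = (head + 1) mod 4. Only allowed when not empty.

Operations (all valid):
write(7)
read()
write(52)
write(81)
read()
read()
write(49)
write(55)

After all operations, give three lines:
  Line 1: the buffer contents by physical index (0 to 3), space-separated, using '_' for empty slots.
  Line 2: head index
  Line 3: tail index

Answer: 55 _ _ 49
3
1

Derivation:
write(7): buf=[7 _ _ _], head=0, tail=1, size=1
read(): buf=[_ _ _ _], head=1, tail=1, size=0
write(52): buf=[_ 52 _ _], head=1, tail=2, size=1
write(81): buf=[_ 52 81 _], head=1, tail=3, size=2
read(): buf=[_ _ 81 _], head=2, tail=3, size=1
read(): buf=[_ _ _ _], head=3, tail=3, size=0
write(49): buf=[_ _ _ 49], head=3, tail=0, size=1
write(55): buf=[55 _ _ 49], head=3, tail=1, size=2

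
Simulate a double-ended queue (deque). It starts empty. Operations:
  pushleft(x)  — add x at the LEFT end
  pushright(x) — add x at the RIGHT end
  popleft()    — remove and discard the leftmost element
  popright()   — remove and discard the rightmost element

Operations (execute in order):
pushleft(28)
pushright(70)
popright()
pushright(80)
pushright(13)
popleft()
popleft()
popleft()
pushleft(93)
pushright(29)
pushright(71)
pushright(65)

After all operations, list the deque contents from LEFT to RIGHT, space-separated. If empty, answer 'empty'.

Answer: 93 29 71 65

Derivation:
pushleft(28): [28]
pushright(70): [28, 70]
popright(): [28]
pushright(80): [28, 80]
pushright(13): [28, 80, 13]
popleft(): [80, 13]
popleft(): [13]
popleft(): []
pushleft(93): [93]
pushright(29): [93, 29]
pushright(71): [93, 29, 71]
pushright(65): [93, 29, 71, 65]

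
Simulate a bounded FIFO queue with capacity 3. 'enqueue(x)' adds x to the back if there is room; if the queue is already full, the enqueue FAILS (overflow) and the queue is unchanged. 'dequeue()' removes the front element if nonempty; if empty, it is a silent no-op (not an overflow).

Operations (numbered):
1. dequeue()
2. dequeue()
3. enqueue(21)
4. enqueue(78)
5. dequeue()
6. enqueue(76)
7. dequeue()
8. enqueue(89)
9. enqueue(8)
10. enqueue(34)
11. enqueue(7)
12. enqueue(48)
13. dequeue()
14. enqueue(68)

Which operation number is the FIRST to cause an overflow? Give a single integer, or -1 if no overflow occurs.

1. dequeue(): empty, no-op, size=0
2. dequeue(): empty, no-op, size=0
3. enqueue(21): size=1
4. enqueue(78): size=2
5. dequeue(): size=1
6. enqueue(76): size=2
7. dequeue(): size=1
8. enqueue(89): size=2
9. enqueue(8): size=3
10. enqueue(34): size=3=cap → OVERFLOW (fail)
11. enqueue(7): size=3=cap → OVERFLOW (fail)
12. enqueue(48): size=3=cap → OVERFLOW (fail)
13. dequeue(): size=2
14. enqueue(68): size=3

Answer: 10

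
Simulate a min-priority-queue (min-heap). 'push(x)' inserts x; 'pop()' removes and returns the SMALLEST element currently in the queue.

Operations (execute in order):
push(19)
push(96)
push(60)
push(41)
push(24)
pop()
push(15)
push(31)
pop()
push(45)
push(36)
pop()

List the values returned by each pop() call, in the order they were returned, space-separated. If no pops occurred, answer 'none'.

push(19): heap contents = [19]
push(96): heap contents = [19, 96]
push(60): heap contents = [19, 60, 96]
push(41): heap contents = [19, 41, 60, 96]
push(24): heap contents = [19, 24, 41, 60, 96]
pop() → 19: heap contents = [24, 41, 60, 96]
push(15): heap contents = [15, 24, 41, 60, 96]
push(31): heap contents = [15, 24, 31, 41, 60, 96]
pop() → 15: heap contents = [24, 31, 41, 60, 96]
push(45): heap contents = [24, 31, 41, 45, 60, 96]
push(36): heap contents = [24, 31, 36, 41, 45, 60, 96]
pop() → 24: heap contents = [31, 36, 41, 45, 60, 96]

Answer: 19 15 24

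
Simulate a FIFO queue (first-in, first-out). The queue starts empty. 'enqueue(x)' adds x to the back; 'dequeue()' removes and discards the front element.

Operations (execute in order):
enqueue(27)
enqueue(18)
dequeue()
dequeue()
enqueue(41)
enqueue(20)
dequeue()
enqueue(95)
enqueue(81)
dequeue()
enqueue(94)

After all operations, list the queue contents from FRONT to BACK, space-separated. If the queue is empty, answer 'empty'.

enqueue(27): [27]
enqueue(18): [27, 18]
dequeue(): [18]
dequeue(): []
enqueue(41): [41]
enqueue(20): [41, 20]
dequeue(): [20]
enqueue(95): [20, 95]
enqueue(81): [20, 95, 81]
dequeue(): [95, 81]
enqueue(94): [95, 81, 94]

Answer: 95 81 94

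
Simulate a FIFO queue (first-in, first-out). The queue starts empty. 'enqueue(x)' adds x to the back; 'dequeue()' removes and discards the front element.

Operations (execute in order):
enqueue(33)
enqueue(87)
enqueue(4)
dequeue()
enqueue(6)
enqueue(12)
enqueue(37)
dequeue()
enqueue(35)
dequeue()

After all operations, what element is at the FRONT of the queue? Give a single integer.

Answer: 6

Derivation:
enqueue(33): queue = [33]
enqueue(87): queue = [33, 87]
enqueue(4): queue = [33, 87, 4]
dequeue(): queue = [87, 4]
enqueue(6): queue = [87, 4, 6]
enqueue(12): queue = [87, 4, 6, 12]
enqueue(37): queue = [87, 4, 6, 12, 37]
dequeue(): queue = [4, 6, 12, 37]
enqueue(35): queue = [4, 6, 12, 37, 35]
dequeue(): queue = [6, 12, 37, 35]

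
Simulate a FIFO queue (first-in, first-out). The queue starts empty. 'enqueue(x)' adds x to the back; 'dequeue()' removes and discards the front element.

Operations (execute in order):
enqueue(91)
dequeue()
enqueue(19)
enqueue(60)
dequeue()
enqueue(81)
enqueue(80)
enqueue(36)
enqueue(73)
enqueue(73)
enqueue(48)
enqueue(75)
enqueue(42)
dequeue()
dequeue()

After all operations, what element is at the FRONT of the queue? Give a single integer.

Answer: 80

Derivation:
enqueue(91): queue = [91]
dequeue(): queue = []
enqueue(19): queue = [19]
enqueue(60): queue = [19, 60]
dequeue(): queue = [60]
enqueue(81): queue = [60, 81]
enqueue(80): queue = [60, 81, 80]
enqueue(36): queue = [60, 81, 80, 36]
enqueue(73): queue = [60, 81, 80, 36, 73]
enqueue(73): queue = [60, 81, 80, 36, 73, 73]
enqueue(48): queue = [60, 81, 80, 36, 73, 73, 48]
enqueue(75): queue = [60, 81, 80, 36, 73, 73, 48, 75]
enqueue(42): queue = [60, 81, 80, 36, 73, 73, 48, 75, 42]
dequeue(): queue = [81, 80, 36, 73, 73, 48, 75, 42]
dequeue(): queue = [80, 36, 73, 73, 48, 75, 42]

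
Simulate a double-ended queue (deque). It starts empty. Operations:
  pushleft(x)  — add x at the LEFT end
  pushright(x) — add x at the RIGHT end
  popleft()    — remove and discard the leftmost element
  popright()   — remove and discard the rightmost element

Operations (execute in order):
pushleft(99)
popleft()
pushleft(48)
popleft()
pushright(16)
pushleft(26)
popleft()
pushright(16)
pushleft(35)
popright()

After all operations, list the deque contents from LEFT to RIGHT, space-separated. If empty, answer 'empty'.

pushleft(99): [99]
popleft(): []
pushleft(48): [48]
popleft(): []
pushright(16): [16]
pushleft(26): [26, 16]
popleft(): [16]
pushright(16): [16, 16]
pushleft(35): [35, 16, 16]
popright(): [35, 16]

Answer: 35 16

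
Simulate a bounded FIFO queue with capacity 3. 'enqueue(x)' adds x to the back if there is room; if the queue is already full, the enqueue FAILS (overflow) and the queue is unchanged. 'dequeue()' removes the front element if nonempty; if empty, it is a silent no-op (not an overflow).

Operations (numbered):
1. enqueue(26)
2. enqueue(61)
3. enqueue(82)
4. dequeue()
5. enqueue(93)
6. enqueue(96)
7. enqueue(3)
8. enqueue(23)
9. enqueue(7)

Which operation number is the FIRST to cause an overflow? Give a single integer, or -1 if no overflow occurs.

Answer: 6

Derivation:
1. enqueue(26): size=1
2. enqueue(61): size=2
3. enqueue(82): size=3
4. dequeue(): size=2
5. enqueue(93): size=3
6. enqueue(96): size=3=cap → OVERFLOW (fail)
7. enqueue(3): size=3=cap → OVERFLOW (fail)
8. enqueue(23): size=3=cap → OVERFLOW (fail)
9. enqueue(7): size=3=cap → OVERFLOW (fail)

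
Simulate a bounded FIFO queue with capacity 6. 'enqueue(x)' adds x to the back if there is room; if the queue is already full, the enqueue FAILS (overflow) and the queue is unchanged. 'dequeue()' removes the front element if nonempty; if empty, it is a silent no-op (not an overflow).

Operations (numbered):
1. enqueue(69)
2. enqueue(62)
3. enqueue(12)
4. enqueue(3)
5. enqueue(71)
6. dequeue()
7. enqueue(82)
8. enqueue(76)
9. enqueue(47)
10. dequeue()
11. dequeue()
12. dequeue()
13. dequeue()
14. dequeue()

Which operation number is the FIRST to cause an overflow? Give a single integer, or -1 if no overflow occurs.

Answer: 9

Derivation:
1. enqueue(69): size=1
2. enqueue(62): size=2
3. enqueue(12): size=3
4. enqueue(3): size=4
5. enqueue(71): size=5
6. dequeue(): size=4
7. enqueue(82): size=5
8. enqueue(76): size=6
9. enqueue(47): size=6=cap → OVERFLOW (fail)
10. dequeue(): size=5
11. dequeue(): size=4
12. dequeue(): size=3
13. dequeue(): size=2
14. dequeue(): size=1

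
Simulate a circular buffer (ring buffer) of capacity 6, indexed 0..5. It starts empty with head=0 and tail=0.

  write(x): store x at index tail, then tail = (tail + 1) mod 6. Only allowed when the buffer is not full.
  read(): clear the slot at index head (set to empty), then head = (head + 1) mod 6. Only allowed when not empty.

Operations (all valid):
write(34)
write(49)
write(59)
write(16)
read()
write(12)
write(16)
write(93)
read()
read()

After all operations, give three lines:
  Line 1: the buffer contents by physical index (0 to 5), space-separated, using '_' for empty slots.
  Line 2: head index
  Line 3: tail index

Answer: 93 _ _ 16 12 16
3
1

Derivation:
write(34): buf=[34 _ _ _ _ _], head=0, tail=1, size=1
write(49): buf=[34 49 _ _ _ _], head=0, tail=2, size=2
write(59): buf=[34 49 59 _ _ _], head=0, tail=3, size=3
write(16): buf=[34 49 59 16 _ _], head=0, tail=4, size=4
read(): buf=[_ 49 59 16 _ _], head=1, tail=4, size=3
write(12): buf=[_ 49 59 16 12 _], head=1, tail=5, size=4
write(16): buf=[_ 49 59 16 12 16], head=1, tail=0, size=5
write(93): buf=[93 49 59 16 12 16], head=1, tail=1, size=6
read(): buf=[93 _ 59 16 12 16], head=2, tail=1, size=5
read(): buf=[93 _ _ 16 12 16], head=3, tail=1, size=4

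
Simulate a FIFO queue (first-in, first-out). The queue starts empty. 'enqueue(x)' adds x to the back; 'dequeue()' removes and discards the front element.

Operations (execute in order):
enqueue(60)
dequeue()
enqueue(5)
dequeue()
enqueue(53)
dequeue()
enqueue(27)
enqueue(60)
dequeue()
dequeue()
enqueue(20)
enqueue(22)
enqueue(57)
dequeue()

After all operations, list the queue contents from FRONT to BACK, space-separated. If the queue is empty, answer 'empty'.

Answer: 22 57

Derivation:
enqueue(60): [60]
dequeue(): []
enqueue(5): [5]
dequeue(): []
enqueue(53): [53]
dequeue(): []
enqueue(27): [27]
enqueue(60): [27, 60]
dequeue(): [60]
dequeue(): []
enqueue(20): [20]
enqueue(22): [20, 22]
enqueue(57): [20, 22, 57]
dequeue(): [22, 57]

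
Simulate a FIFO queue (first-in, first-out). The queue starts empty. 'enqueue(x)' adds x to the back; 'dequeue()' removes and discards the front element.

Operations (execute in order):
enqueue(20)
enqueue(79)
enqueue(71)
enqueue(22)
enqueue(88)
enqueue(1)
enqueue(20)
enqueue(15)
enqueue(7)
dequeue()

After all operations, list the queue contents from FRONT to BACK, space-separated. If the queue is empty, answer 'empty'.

Answer: 79 71 22 88 1 20 15 7

Derivation:
enqueue(20): [20]
enqueue(79): [20, 79]
enqueue(71): [20, 79, 71]
enqueue(22): [20, 79, 71, 22]
enqueue(88): [20, 79, 71, 22, 88]
enqueue(1): [20, 79, 71, 22, 88, 1]
enqueue(20): [20, 79, 71, 22, 88, 1, 20]
enqueue(15): [20, 79, 71, 22, 88, 1, 20, 15]
enqueue(7): [20, 79, 71, 22, 88, 1, 20, 15, 7]
dequeue(): [79, 71, 22, 88, 1, 20, 15, 7]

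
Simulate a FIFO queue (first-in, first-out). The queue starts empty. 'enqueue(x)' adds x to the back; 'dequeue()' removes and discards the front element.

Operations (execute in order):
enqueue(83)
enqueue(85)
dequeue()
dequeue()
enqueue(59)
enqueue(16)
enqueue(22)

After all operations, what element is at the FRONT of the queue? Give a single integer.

Answer: 59

Derivation:
enqueue(83): queue = [83]
enqueue(85): queue = [83, 85]
dequeue(): queue = [85]
dequeue(): queue = []
enqueue(59): queue = [59]
enqueue(16): queue = [59, 16]
enqueue(22): queue = [59, 16, 22]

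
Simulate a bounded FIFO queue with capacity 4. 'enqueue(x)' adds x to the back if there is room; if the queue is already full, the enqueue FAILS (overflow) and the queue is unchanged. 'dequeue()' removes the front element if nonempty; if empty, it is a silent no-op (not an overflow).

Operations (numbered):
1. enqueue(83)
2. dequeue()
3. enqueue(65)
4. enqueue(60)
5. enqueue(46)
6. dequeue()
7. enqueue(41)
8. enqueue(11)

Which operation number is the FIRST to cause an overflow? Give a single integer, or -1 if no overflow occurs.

Answer: -1

Derivation:
1. enqueue(83): size=1
2. dequeue(): size=0
3. enqueue(65): size=1
4. enqueue(60): size=2
5. enqueue(46): size=3
6. dequeue(): size=2
7. enqueue(41): size=3
8. enqueue(11): size=4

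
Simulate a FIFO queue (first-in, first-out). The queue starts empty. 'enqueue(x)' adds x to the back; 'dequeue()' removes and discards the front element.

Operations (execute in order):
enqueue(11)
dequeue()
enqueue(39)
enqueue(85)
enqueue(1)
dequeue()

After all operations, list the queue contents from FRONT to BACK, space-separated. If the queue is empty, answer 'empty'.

Answer: 85 1

Derivation:
enqueue(11): [11]
dequeue(): []
enqueue(39): [39]
enqueue(85): [39, 85]
enqueue(1): [39, 85, 1]
dequeue(): [85, 1]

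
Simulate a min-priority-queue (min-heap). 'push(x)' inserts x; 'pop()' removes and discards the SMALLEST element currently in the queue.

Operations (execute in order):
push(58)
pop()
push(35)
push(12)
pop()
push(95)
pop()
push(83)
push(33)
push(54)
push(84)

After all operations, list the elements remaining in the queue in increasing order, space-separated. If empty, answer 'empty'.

push(58): heap contents = [58]
pop() → 58: heap contents = []
push(35): heap contents = [35]
push(12): heap contents = [12, 35]
pop() → 12: heap contents = [35]
push(95): heap contents = [35, 95]
pop() → 35: heap contents = [95]
push(83): heap contents = [83, 95]
push(33): heap contents = [33, 83, 95]
push(54): heap contents = [33, 54, 83, 95]
push(84): heap contents = [33, 54, 83, 84, 95]

Answer: 33 54 83 84 95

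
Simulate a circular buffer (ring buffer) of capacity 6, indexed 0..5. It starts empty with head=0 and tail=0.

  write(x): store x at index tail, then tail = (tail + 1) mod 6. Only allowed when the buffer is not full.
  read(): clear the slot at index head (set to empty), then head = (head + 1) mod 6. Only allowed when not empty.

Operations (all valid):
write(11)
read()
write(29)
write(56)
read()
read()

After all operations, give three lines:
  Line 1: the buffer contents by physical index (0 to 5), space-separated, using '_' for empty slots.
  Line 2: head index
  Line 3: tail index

Answer: _ _ _ _ _ _
3
3

Derivation:
write(11): buf=[11 _ _ _ _ _], head=0, tail=1, size=1
read(): buf=[_ _ _ _ _ _], head=1, tail=1, size=0
write(29): buf=[_ 29 _ _ _ _], head=1, tail=2, size=1
write(56): buf=[_ 29 56 _ _ _], head=1, tail=3, size=2
read(): buf=[_ _ 56 _ _ _], head=2, tail=3, size=1
read(): buf=[_ _ _ _ _ _], head=3, tail=3, size=0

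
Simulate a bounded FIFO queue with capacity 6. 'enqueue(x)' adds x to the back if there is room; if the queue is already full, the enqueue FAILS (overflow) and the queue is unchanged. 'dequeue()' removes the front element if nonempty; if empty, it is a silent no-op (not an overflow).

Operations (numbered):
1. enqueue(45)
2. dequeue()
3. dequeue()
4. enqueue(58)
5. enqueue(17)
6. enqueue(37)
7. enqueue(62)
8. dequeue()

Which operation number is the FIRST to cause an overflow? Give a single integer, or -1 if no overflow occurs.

1. enqueue(45): size=1
2. dequeue(): size=0
3. dequeue(): empty, no-op, size=0
4. enqueue(58): size=1
5. enqueue(17): size=2
6. enqueue(37): size=3
7. enqueue(62): size=4
8. dequeue(): size=3

Answer: -1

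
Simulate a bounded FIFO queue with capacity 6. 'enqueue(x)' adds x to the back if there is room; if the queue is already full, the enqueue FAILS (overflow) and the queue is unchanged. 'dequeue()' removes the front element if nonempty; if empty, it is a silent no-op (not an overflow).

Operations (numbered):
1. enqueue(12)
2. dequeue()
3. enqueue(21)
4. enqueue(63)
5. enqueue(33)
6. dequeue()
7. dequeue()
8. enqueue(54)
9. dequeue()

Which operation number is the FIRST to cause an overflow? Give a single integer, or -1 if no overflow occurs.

Answer: -1

Derivation:
1. enqueue(12): size=1
2. dequeue(): size=0
3. enqueue(21): size=1
4. enqueue(63): size=2
5. enqueue(33): size=3
6. dequeue(): size=2
7. dequeue(): size=1
8. enqueue(54): size=2
9. dequeue(): size=1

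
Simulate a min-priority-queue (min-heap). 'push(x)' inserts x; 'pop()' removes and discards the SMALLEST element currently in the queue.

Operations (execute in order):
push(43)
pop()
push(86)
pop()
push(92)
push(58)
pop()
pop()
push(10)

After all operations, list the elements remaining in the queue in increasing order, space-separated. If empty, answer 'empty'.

Answer: 10

Derivation:
push(43): heap contents = [43]
pop() → 43: heap contents = []
push(86): heap contents = [86]
pop() → 86: heap contents = []
push(92): heap contents = [92]
push(58): heap contents = [58, 92]
pop() → 58: heap contents = [92]
pop() → 92: heap contents = []
push(10): heap contents = [10]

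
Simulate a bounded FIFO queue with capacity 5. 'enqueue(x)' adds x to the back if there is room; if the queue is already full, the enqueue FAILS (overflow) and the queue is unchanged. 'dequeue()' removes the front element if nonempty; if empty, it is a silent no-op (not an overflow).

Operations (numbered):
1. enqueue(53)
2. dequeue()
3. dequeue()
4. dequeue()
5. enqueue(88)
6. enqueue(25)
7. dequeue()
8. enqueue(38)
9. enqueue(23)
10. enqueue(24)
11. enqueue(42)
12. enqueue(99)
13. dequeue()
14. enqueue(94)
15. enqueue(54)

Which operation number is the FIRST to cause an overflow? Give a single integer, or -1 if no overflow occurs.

1. enqueue(53): size=1
2. dequeue(): size=0
3. dequeue(): empty, no-op, size=0
4. dequeue(): empty, no-op, size=0
5. enqueue(88): size=1
6. enqueue(25): size=2
7. dequeue(): size=1
8. enqueue(38): size=2
9. enqueue(23): size=3
10. enqueue(24): size=4
11. enqueue(42): size=5
12. enqueue(99): size=5=cap → OVERFLOW (fail)
13. dequeue(): size=4
14. enqueue(94): size=5
15. enqueue(54): size=5=cap → OVERFLOW (fail)

Answer: 12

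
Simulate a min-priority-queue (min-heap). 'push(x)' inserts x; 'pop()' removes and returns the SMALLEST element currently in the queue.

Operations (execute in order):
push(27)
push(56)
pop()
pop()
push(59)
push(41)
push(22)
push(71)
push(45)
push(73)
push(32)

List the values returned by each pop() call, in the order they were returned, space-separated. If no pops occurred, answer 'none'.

push(27): heap contents = [27]
push(56): heap contents = [27, 56]
pop() → 27: heap contents = [56]
pop() → 56: heap contents = []
push(59): heap contents = [59]
push(41): heap contents = [41, 59]
push(22): heap contents = [22, 41, 59]
push(71): heap contents = [22, 41, 59, 71]
push(45): heap contents = [22, 41, 45, 59, 71]
push(73): heap contents = [22, 41, 45, 59, 71, 73]
push(32): heap contents = [22, 32, 41, 45, 59, 71, 73]

Answer: 27 56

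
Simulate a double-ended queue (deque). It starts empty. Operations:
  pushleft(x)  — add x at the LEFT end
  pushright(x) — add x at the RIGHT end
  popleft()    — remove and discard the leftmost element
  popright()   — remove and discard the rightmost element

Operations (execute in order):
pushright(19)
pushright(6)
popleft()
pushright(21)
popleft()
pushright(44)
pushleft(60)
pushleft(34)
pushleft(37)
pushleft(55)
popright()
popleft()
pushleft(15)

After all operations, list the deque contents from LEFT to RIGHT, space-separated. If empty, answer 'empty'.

pushright(19): [19]
pushright(6): [19, 6]
popleft(): [6]
pushright(21): [6, 21]
popleft(): [21]
pushright(44): [21, 44]
pushleft(60): [60, 21, 44]
pushleft(34): [34, 60, 21, 44]
pushleft(37): [37, 34, 60, 21, 44]
pushleft(55): [55, 37, 34, 60, 21, 44]
popright(): [55, 37, 34, 60, 21]
popleft(): [37, 34, 60, 21]
pushleft(15): [15, 37, 34, 60, 21]

Answer: 15 37 34 60 21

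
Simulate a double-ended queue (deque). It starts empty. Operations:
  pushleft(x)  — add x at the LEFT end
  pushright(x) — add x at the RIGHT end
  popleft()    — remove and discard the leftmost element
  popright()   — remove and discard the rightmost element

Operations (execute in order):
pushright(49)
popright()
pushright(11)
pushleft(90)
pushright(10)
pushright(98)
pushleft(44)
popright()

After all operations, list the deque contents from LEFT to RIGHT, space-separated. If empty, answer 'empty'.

pushright(49): [49]
popright(): []
pushright(11): [11]
pushleft(90): [90, 11]
pushright(10): [90, 11, 10]
pushright(98): [90, 11, 10, 98]
pushleft(44): [44, 90, 11, 10, 98]
popright(): [44, 90, 11, 10]

Answer: 44 90 11 10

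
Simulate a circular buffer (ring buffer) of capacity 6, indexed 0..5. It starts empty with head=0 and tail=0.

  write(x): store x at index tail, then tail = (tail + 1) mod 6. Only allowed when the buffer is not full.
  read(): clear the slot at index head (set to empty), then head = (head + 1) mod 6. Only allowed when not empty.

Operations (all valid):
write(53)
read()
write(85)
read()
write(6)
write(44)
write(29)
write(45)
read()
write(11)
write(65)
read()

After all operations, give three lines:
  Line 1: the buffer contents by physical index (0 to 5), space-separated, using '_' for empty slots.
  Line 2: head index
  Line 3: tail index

write(53): buf=[53 _ _ _ _ _], head=0, tail=1, size=1
read(): buf=[_ _ _ _ _ _], head=1, tail=1, size=0
write(85): buf=[_ 85 _ _ _ _], head=1, tail=2, size=1
read(): buf=[_ _ _ _ _ _], head=2, tail=2, size=0
write(6): buf=[_ _ 6 _ _ _], head=2, tail=3, size=1
write(44): buf=[_ _ 6 44 _ _], head=2, tail=4, size=2
write(29): buf=[_ _ 6 44 29 _], head=2, tail=5, size=3
write(45): buf=[_ _ 6 44 29 45], head=2, tail=0, size=4
read(): buf=[_ _ _ 44 29 45], head=3, tail=0, size=3
write(11): buf=[11 _ _ 44 29 45], head=3, tail=1, size=4
write(65): buf=[11 65 _ 44 29 45], head=3, tail=2, size=5
read(): buf=[11 65 _ _ 29 45], head=4, tail=2, size=4

Answer: 11 65 _ _ 29 45
4
2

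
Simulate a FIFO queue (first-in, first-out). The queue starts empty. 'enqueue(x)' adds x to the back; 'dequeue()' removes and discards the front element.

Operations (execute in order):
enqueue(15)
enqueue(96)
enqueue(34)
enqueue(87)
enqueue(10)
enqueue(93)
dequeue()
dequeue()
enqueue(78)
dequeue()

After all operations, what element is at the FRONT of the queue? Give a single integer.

enqueue(15): queue = [15]
enqueue(96): queue = [15, 96]
enqueue(34): queue = [15, 96, 34]
enqueue(87): queue = [15, 96, 34, 87]
enqueue(10): queue = [15, 96, 34, 87, 10]
enqueue(93): queue = [15, 96, 34, 87, 10, 93]
dequeue(): queue = [96, 34, 87, 10, 93]
dequeue(): queue = [34, 87, 10, 93]
enqueue(78): queue = [34, 87, 10, 93, 78]
dequeue(): queue = [87, 10, 93, 78]

Answer: 87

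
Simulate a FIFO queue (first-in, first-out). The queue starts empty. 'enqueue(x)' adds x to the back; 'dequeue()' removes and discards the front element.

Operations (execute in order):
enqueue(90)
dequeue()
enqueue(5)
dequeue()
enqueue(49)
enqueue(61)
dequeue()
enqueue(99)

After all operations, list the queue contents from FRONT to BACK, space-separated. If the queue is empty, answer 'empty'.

enqueue(90): [90]
dequeue(): []
enqueue(5): [5]
dequeue(): []
enqueue(49): [49]
enqueue(61): [49, 61]
dequeue(): [61]
enqueue(99): [61, 99]

Answer: 61 99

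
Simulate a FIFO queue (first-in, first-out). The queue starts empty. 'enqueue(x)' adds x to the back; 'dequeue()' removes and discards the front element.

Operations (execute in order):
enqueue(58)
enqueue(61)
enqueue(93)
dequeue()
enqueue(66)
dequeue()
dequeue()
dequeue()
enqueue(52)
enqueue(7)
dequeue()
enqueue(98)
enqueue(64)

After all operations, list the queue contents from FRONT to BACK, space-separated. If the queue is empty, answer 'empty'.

enqueue(58): [58]
enqueue(61): [58, 61]
enqueue(93): [58, 61, 93]
dequeue(): [61, 93]
enqueue(66): [61, 93, 66]
dequeue(): [93, 66]
dequeue(): [66]
dequeue(): []
enqueue(52): [52]
enqueue(7): [52, 7]
dequeue(): [7]
enqueue(98): [7, 98]
enqueue(64): [7, 98, 64]

Answer: 7 98 64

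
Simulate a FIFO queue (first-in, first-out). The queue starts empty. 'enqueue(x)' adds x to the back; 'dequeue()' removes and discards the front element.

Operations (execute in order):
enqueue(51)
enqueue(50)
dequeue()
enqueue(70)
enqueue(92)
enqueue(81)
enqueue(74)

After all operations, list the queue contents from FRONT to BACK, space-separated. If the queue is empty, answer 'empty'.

enqueue(51): [51]
enqueue(50): [51, 50]
dequeue(): [50]
enqueue(70): [50, 70]
enqueue(92): [50, 70, 92]
enqueue(81): [50, 70, 92, 81]
enqueue(74): [50, 70, 92, 81, 74]

Answer: 50 70 92 81 74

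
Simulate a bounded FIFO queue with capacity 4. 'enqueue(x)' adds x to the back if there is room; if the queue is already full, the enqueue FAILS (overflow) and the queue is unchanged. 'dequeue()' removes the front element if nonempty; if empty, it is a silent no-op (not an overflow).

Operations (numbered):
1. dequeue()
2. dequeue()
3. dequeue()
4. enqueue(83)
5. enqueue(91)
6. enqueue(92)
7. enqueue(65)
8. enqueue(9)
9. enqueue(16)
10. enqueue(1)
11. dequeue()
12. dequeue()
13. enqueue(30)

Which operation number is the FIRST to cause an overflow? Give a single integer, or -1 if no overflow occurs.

1. dequeue(): empty, no-op, size=0
2. dequeue(): empty, no-op, size=0
3. dequeue(): empty, no-op, size=0
4. enqueue(83): size=1
5. enqueue(91): size=2
6. enqueue(92): size=3
7. enqueue(65): size=4
8. enqueue(9): size=4=cap → OVERFLOW (fail)
9. enqueue(16): size=4=cap → OVERFLOW (fail)
10. enqueue(1): size=4=cap → OVERFLOW (fail)
11. dequeue(): size=3
12. dequeue(): size=2
13. enqueue(30): size=3

Answer: 8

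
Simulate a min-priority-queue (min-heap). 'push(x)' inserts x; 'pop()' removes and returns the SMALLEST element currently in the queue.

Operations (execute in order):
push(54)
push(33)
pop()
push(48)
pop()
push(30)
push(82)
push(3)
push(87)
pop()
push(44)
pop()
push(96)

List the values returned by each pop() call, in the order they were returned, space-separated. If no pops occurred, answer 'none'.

Answer: 33 48 3 30

Derivation:
push(54): heap contents = [54]
push(33): heap contents = [33, 54]
pop() → 33: heap contents = [54]
push(48): heap contents = [48, 54]
pop() → 48: heap contents = [54]
push(30): heap contents = [30, 54]
push(82): heap contents = [30, 54, 82]
push(3): heap contents = [3, 30, 54, 82]
push(87): heap contents = [3, 30, 54, 82, 87]
pop() → 3: heap contents = [30, 54, 82, 87]
push(44): heap contents = [30, 44, 54, 82, 87]
pop() → 30: heap contents = [44, 54, 82, 87]
push(96): heap contents = [44, 54, 82, 87, 96]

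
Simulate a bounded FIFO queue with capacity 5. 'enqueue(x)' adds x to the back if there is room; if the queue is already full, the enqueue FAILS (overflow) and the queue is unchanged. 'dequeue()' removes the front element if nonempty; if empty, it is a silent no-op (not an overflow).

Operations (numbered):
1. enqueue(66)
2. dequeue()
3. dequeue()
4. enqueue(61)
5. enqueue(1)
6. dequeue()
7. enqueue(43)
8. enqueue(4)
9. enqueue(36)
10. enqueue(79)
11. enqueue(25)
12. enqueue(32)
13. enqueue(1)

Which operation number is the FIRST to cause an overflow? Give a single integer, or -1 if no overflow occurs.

1. enqueue(66): size=1
2. dequeue(): size=0
3. dequeue(): empty, no-op, size=0
4. enqueue(61): size=1
5. enqueue(1): size=2
6. dequeue(): size=1
7. enqueue(43): size=2
8. enqueue(4): size=3
9. enqueue(36): size=4
10. enqueue(79): size=5
11. enqueue(25): size=5=cap → OVERFLOW (fail)
12. enqueue(32): size=5=cap → OVERFLOW (fail)
13. enqueue(1): size=5=cap → OVERFLOW (fail)

Answer: 11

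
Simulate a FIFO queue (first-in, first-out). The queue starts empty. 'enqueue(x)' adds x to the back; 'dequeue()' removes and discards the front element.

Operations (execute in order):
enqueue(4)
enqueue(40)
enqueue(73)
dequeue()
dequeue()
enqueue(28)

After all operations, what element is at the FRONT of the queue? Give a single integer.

enqueue(4): queue = [4]
enqueue(40): queue = [4, 40]
enqueue(73): queue = [4, 40, 73]
dequeue(): queue = [40, 73]
dequeue(): queue = [73]
enqueue(28): queue = [73, 28]

Answer: 73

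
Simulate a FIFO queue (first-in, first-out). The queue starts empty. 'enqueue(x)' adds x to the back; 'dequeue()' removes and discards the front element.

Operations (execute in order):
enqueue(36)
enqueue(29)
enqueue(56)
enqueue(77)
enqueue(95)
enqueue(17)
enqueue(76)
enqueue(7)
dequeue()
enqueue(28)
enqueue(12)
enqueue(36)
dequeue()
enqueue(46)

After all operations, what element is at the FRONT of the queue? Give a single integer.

enqueue(36): queue = [36]
enqueue(29): queue = [36, 29]
enqueue(56): queue = [36, 29, 56]
enqueue(77): queue = [36, 29, 56, 77]
enqueue(95): queue = [36, 29, 56, 77, 95]
enqueue(17): queue = [36, 29, 56, 77, 95, 17]
enqueue(76): queue = [36, 29, 56, 77, 95, 17, 76]
enqueue(7): queue = [36, 29, 56, 77, 95, 17, 76, 7]
dequeue(): queue = [29, 56, 77, 95, 17, 76, 7]
enqueue(28): queue = [29, 56, 77, 95, 17, 76, 7, 28]
enqueue(12): queue = [29, 56, 77, 95, 17, 76, 7, 28, 12]
enqueue(36): queue = [29, 56, 77, 95, 17, 76, 7, 28, 12, 36]
dequeue(): queue = [56, 77, 95, 17, 76, 7, 28, 12, 36]
enqueue(46): queue = [56, 77, 95, 17, 76, 7, 28, 12, 36, 46]

Answer: 56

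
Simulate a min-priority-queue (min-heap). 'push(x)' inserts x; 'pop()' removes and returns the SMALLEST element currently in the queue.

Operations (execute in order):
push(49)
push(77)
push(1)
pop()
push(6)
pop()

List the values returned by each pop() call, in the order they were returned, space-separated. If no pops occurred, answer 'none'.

Answer: 1 6

Derivation:
push(49): heap contents = [49]
push(77): heap contents = [49, 77]
push(1): heap contents = [1, 49, 77]
pop() → 1: heap contents = [49, 77]
push(6): heap contents = [6, 49, 77]
pop() → 6: heap contents = [49, 77]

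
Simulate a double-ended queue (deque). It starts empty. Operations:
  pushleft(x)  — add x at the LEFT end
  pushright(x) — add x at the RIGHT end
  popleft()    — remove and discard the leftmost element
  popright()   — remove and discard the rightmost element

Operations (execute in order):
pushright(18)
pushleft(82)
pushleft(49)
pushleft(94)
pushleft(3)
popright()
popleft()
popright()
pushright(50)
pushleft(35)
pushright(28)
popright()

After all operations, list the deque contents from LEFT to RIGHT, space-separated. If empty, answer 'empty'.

Answer: 35 94 49 50

Derivation:
pushright(18): [18]
pushleft(82): [82, 18]
pushleft(49): [49, 82, 18]
pushleft(94): [94, 49, 82, 18]
pushleft(3): [3, 94, 49, 82, 18]
popright(): [3, 94, 49, 82]
popleft(): [94, 49, 82]
popright(): [94, 49]
pushright(50): [94, 49, 50]
pushleft(35): [35, 94, 49, 50]
pushright(28): [35, 94, 49, 50, 28]
popright(): [35, 94, 49, 50]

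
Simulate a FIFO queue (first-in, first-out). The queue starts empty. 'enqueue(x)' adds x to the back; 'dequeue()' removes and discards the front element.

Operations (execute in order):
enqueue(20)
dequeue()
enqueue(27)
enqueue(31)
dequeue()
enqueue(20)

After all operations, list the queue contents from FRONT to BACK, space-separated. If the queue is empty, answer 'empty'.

Answer: 31 20

Derivation:
enqueue(20): [20]
dequeue(): []
enqueue(27): [27]
enqueue(31): [27, 31]
dequeue(): [31]
enqueue(20): [31, 20]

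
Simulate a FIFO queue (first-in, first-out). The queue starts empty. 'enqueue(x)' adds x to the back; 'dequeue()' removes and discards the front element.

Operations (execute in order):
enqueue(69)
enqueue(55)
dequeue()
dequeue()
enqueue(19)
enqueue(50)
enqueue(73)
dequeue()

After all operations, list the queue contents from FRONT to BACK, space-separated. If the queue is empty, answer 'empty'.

Answer: 50 73

Derivation:
enqueue(69): [69]
enqueue(55): [69, 55]
dequeue(): [55]
dequeue(): []
enqueue(19): [19]
enqueue(50): [19, 50]
enqueue(73): [19, 50, 73]
dequeue(): [50, 73]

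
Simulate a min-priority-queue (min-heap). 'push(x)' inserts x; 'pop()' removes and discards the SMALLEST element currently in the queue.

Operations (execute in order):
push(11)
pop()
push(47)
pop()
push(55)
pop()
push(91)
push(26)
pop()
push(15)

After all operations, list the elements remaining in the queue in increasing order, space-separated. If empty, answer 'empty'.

push(11): heap contents = [11]
pop() → 11: heap contents = []
push(47): heap contents = [47]
pop() → 47: heap contents = []
push(55): heap contents = [55]
pop() → 55: heap contents = []
push(91): heap contents = [91]
push(26): heap contents = [26, 91]
pop() → 26: heap contents = [91]
push(15): heap contents = [15, 91]

Answer: 15 91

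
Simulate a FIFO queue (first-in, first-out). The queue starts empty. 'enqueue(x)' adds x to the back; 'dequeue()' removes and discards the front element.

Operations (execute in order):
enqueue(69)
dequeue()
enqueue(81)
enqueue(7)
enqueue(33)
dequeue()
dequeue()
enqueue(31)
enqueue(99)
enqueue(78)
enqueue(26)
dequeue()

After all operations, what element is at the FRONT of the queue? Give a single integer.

enqueue(69): queue = [69]
dequeue(): queue = []
enqueue(81): queue = [81]
enqueue(7): queue = [81, 7]
enqueue(33): queue = [81, 7, 33]
dequeue(): queue = [7, 33]
dequeue(): queue = [33]
enqueue(31): queue = [33, 31]
enqueue(99): queue = [33, 31, 99]
enqueue(78): queue = [33, 31, 99, 78]
enqueue(26): queue = [33, 31, 99, 78, 26]
dequeue(): queue = [31, 99, 78, 26]

Answer: 31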